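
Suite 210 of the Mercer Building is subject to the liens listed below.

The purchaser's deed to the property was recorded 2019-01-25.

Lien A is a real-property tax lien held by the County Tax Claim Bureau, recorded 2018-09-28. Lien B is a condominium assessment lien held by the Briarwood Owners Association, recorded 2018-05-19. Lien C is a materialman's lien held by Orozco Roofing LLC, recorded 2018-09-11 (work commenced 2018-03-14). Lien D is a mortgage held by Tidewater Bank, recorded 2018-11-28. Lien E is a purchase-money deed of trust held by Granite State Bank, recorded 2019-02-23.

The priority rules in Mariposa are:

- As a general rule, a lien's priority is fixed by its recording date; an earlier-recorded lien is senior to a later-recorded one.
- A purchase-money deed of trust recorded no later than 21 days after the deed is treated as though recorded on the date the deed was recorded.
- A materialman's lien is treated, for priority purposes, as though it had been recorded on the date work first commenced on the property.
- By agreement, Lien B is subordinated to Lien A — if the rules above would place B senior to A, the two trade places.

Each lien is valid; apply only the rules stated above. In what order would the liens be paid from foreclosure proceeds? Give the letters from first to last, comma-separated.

First, effective dates: C is treated as recorded 2018-03-14, the work-commencement date; E was recorded 29 days after the deed — beyond 21 days — so no relation-back applies.
By effective date, earliest first: C (2018-03-14), B (2018-05-19), A (2018-09-28), D (2018-11-28), E (2019-02-23).
B is senior to A before the subordination, so the two trade places.

C, A, B, D, E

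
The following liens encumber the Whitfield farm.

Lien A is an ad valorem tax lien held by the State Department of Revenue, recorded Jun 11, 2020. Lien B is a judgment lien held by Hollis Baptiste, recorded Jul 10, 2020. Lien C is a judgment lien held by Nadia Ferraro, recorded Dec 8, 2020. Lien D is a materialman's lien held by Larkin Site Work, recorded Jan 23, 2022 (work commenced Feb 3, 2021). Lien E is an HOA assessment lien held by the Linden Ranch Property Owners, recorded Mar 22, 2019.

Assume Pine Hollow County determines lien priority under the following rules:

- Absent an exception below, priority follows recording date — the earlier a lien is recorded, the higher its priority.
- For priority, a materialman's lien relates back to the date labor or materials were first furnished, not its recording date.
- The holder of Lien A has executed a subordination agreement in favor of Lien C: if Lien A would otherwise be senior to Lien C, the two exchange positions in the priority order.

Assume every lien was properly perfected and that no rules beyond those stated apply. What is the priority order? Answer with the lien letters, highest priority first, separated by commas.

Effective dates: D is treated as recorded Feb 3, 2021, the work-commencement date.
By effective date, earliest first: E (Mar 22, 2019), A (Jun 11, 2020), B (Jul 10, 2020), C (Dec 8, 2020), D (Feb 3, 2021).
A would otherwise be senior to C, so under the subordination agreement A and C exchange positions.

E, C, B, A, D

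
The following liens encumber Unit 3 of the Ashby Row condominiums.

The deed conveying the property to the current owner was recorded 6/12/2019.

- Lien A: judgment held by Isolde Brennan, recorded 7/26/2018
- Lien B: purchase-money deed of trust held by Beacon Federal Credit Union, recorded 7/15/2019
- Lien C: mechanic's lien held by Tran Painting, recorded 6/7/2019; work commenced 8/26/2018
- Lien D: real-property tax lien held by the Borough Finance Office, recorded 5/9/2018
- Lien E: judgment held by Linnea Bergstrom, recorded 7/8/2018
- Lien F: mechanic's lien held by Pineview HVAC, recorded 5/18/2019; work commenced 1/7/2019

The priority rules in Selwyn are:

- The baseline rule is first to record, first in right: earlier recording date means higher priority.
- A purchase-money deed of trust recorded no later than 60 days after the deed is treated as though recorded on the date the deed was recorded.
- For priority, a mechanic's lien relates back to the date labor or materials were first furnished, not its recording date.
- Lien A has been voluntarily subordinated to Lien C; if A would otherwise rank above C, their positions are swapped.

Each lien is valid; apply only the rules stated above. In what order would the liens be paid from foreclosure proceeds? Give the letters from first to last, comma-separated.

Effective dates after the stated exceptions: B's effective date is the deed date, 6/12/2019; C is treated as recorded 8/26/2018, the work-commencement date; F relates back to 1/7/2019 (work commenced).
Sorted by effective date: D (5/9/2018), E (7/8/2018), A (7/26/2018), C (8/26/2018), F (1/7/2019), B (6/12/2019).
Because A would otherwise rank above C, the subordination swaps them.

D, E, C, A, F, B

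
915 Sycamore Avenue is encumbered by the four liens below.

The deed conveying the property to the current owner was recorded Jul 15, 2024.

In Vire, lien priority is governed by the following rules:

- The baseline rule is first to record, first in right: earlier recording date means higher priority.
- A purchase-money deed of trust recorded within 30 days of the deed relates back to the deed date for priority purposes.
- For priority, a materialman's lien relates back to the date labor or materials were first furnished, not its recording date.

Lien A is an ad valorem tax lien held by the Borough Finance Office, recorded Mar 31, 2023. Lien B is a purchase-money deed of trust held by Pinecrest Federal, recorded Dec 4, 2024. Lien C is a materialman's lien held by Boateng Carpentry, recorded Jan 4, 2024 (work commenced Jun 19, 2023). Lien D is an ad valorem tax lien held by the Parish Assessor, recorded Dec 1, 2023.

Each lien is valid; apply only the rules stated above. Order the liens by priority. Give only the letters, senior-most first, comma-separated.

Adjusting effective dates: B was recorded 142 days after the deed, outside the 30-day window, so it keeps its recording date; C's effective date is Jun 19, 2023, when work began.
Ordering by effective date: A (Mar 31, 2023), C (Jun 19, 2023), D (Dec 1, 2023), B (Dec 4, 2024).

A, C, D, B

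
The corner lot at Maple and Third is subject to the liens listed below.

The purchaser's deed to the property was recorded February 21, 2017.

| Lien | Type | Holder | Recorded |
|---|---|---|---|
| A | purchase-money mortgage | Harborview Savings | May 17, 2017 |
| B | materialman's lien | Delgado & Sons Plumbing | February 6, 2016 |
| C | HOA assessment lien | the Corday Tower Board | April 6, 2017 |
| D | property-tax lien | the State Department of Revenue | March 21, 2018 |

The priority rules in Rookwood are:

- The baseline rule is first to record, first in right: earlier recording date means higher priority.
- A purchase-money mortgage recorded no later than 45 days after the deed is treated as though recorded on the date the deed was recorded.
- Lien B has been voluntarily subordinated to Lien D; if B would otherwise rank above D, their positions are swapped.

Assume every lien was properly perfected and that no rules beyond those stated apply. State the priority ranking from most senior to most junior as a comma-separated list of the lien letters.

First, effective dates: A was recorded 85 days after the deed — beyond 45 days — so no relation-back applies.
Ordering by effective date: B (February 6, 2016), C (April 6, 2017), A (May 17, 2017), D (March 21, 2018).
B is senior to D before the subordination, so the two trade places.

D, C, A, B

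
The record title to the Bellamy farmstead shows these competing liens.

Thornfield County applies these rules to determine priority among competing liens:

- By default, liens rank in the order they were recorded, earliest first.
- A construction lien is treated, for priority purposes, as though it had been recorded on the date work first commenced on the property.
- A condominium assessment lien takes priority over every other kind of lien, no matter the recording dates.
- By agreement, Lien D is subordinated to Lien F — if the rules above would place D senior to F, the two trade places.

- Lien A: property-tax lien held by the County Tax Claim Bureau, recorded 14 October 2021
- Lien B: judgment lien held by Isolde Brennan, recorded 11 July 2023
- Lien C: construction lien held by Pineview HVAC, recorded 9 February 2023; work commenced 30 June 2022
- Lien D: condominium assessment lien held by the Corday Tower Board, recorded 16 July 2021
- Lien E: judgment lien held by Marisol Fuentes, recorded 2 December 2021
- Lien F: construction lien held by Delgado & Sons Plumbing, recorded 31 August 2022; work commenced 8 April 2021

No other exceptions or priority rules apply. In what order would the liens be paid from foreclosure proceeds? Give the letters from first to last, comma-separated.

F, D, A, E, C, B

Effective dates: C relates back to 30 June 2022 (work commenced); F's effective date is 8 April 2021, when work began.
D, as a condominium assessment lien, has superpriority and ranks first.
Among the remaining liens, by effective date: F (8 April 2021), A (14 October 2021), E (2 December 2021), C (30 June 2022), B (11 July 2023).
The subordination applies — D was senior to F — so D and F swap.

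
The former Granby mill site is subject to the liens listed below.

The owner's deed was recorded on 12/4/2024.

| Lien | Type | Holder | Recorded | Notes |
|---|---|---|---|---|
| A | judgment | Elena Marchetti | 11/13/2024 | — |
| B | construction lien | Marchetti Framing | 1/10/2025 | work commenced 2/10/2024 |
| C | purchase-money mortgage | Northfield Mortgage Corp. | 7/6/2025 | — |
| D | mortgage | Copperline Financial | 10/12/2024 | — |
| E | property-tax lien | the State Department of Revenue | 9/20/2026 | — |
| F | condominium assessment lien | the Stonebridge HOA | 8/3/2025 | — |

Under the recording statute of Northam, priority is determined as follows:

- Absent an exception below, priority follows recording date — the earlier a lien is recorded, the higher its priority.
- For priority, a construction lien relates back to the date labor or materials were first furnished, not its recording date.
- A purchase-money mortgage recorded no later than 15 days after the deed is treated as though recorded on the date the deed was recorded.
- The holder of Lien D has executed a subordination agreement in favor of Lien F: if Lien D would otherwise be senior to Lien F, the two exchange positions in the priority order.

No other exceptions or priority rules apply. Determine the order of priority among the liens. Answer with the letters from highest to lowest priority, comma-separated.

Effective dates after the stated exceptions: B is treated as recorded 2/10/2024, the work-commencement date; C was recorded 214 days after the deed, outside the 15-day window, so it keeps its recording date.
Ordering by effective date: B (2/10/2024), D (10/12/2024), A (11/13/2024), C (7/6/2025), F (8/3/2025), E (9/20/2026).
The subordination applies — D was senior to F — so D and F swap.

B, F, A, C, D, E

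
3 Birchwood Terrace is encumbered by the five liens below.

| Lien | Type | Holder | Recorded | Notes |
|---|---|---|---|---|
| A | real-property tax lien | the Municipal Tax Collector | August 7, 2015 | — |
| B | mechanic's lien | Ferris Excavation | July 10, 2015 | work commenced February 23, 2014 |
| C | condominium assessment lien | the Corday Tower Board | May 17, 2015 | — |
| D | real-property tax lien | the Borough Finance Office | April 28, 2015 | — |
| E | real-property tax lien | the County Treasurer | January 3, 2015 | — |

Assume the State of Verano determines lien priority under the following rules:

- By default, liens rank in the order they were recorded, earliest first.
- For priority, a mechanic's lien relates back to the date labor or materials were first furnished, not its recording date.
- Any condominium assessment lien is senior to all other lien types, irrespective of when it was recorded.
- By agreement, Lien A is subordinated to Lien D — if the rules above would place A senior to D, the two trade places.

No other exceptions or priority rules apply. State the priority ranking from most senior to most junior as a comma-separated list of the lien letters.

First, effective dates: B relates back to February 23, 2014 (work commenced).
C, as a condominium assessment lien, has superpriority and ranks first.
Ordering the rest by effective date: B (February 23, 2014), E (January 3, 2015), D (April 28, 2015), A (August 7, 2015).
Since A is not senior to D, the subordination leaves the order unchanged.

C, B, E, D, A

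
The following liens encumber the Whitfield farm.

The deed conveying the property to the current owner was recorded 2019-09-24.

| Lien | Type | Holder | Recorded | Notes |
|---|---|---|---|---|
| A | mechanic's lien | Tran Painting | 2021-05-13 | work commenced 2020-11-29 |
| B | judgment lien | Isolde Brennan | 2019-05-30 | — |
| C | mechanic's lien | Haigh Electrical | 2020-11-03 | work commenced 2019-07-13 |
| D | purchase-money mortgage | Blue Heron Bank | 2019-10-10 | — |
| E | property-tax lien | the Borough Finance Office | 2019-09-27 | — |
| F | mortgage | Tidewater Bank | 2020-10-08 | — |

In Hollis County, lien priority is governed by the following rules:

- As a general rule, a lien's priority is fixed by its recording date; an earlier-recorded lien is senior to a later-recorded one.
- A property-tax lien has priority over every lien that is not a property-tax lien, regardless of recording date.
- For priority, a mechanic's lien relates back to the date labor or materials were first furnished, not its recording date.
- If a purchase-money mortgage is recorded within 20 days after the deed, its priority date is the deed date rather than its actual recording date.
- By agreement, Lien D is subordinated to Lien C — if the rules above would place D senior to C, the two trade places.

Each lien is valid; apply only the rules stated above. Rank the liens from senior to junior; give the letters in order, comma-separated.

E, B, C, D, F, A

Effective dates after the stated exceptions: A is treated as recorded 2020-11-29, the work-commencement date; C is treated as recorded 2019-07-13, the work-commencement date; D's effective date is the deed date, 2019-09-24.
E, as a property-tax lien, has superpriority and ranks first.
Ordering the rest by effective date: B (2019-05-30), C (2019-07-13), D (2019-09-24), F (2020-10-08), A (2020-11-29).
D is already junior to C, so the subordination agreement changes nothing.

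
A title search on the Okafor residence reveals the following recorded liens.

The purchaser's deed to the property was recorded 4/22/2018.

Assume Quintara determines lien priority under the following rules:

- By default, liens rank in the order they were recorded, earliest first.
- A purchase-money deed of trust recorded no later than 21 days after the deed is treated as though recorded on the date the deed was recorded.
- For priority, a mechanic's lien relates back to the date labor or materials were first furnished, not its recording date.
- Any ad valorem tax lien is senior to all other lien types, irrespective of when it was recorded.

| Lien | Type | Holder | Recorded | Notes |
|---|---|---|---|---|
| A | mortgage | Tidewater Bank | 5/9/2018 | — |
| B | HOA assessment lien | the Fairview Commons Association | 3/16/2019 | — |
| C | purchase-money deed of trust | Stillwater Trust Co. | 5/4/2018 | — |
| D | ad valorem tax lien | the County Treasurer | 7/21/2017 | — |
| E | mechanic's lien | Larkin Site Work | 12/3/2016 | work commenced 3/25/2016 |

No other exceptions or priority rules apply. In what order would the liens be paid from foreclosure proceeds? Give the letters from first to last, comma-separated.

Effective dates: C was recorded within the 21-day window, so its effective date is the deed date 4/22/2018; E's effective date is 3/25/2016, when work began.
D, as an ad valorem tax lien, has superpriority and ranks first.
The other liens, earliest effective date first: E (3/25/2016), C (4/22/2018), A (5/9/2018), B (3/16/2019).

D, E, C, A, B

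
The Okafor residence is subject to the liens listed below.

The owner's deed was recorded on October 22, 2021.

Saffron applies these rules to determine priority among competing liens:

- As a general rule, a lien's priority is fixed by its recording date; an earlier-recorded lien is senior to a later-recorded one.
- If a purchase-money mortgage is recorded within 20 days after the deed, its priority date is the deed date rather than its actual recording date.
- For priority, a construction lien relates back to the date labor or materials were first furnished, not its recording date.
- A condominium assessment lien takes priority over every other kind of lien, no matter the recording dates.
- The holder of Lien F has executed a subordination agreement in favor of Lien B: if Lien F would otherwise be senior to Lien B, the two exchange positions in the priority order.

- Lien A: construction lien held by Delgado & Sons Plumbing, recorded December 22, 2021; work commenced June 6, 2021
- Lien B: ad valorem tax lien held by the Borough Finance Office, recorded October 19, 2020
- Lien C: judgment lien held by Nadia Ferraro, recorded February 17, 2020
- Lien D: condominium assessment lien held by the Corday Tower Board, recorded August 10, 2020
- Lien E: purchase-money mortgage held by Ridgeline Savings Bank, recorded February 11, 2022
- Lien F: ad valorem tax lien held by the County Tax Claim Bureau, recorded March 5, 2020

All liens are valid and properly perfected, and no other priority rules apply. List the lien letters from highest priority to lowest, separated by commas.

First, effective dates: A relates back to June 6, 2021 (work commenced); E was recorded 112 days after the deed — beyond 20 days — so no relation-back applies.
D, as a condominium assessment lien, has superpriority and ranks first.
The other liens, earliest effective date first: C (February 17, 2020), F (March 5, 2020), B (October 19, 2020), A (June 6, 2021), E (February 11, 2022).
F is senior to B before the subordination, so the two trade places.

D, C, B, F, A, E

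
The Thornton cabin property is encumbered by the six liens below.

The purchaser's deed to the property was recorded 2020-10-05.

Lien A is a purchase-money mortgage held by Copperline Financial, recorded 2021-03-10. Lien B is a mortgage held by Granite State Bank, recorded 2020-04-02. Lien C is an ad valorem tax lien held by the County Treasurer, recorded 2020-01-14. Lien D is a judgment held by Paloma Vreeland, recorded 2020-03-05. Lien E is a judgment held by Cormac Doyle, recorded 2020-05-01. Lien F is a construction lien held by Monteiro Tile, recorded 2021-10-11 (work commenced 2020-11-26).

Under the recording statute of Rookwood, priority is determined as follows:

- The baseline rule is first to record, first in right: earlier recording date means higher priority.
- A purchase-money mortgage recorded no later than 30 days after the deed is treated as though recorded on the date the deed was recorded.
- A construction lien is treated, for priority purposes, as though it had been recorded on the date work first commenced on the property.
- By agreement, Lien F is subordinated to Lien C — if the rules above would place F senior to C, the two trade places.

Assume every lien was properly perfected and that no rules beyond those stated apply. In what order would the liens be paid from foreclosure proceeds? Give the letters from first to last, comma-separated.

Effective dates after the stated exceptions: A was recorded 156 days after the deed — beyond 30 days — so no relation-back applies; F relates back to 2020-11-26 (work commenced).
Sorted by effective date: C (2020-01-14), D (2020-03-05), B (2020-04-02), E (2020-05-01), F (2020-11-26), A (2021-03-10).
Since F is not senior to C, the subordination leaves the order unchanged.

C, D, B, E, F, A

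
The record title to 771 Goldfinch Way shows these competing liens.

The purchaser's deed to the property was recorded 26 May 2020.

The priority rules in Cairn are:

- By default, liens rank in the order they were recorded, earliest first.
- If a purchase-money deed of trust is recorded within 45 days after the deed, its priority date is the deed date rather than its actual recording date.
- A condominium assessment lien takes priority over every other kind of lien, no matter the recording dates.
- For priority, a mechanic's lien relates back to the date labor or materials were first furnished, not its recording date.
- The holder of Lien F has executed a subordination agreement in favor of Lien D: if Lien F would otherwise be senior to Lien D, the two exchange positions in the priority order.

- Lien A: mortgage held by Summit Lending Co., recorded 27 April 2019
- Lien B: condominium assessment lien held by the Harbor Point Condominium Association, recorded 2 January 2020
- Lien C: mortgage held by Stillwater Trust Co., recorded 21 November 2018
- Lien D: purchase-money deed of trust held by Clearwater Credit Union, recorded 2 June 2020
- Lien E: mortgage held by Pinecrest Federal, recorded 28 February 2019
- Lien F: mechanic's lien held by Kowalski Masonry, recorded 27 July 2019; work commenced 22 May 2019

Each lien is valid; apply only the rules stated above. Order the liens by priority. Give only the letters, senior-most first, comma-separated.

B, C, E, A, D, F

Effective dates after the stated exceptions: D's effective date is the deed date, 26 May 2020; F relates back to 22 May 2019 (work commenced).
B is a condominium assessment lien, so it outranks all other liens regardless of date.
Among the remaining liens, by effective date: C (21 November 2018), E (28 February 2019), A (27 April 2019), F (22 May 2019), D (26 May 2020).
F would otherwise be senior to D, so under the subordination agreement F and D exchange positions.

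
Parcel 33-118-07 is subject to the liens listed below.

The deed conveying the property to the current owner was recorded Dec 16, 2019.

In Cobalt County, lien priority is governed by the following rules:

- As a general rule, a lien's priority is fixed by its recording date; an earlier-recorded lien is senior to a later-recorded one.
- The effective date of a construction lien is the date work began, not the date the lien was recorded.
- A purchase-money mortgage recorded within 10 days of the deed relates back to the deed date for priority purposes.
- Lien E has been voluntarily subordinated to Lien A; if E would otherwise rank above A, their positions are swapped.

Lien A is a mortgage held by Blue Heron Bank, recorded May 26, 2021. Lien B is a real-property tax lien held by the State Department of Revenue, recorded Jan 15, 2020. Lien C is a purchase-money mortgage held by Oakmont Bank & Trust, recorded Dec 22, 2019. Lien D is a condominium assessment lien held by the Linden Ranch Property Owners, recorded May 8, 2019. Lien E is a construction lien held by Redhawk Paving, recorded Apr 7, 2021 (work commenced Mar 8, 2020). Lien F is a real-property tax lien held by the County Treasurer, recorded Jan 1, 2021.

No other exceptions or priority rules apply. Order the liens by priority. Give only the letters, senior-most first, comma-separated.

D, C, B, A, F, E

First, effective dates: C's effective date is the deed date, Dec 16, 2019; E is treated as recorded Mar 8, 2020, the work-commencement date.
By effective date, earliest first: D (May 8, 2019), C (Dec 16, 2019), B (Jan 15, 2020), E (Mar 8, 2020), F (Jan 1, 2021), A (May 26, 2021).
E would otherwise be senior to A, so under the subordination agreement E and A exchange positions.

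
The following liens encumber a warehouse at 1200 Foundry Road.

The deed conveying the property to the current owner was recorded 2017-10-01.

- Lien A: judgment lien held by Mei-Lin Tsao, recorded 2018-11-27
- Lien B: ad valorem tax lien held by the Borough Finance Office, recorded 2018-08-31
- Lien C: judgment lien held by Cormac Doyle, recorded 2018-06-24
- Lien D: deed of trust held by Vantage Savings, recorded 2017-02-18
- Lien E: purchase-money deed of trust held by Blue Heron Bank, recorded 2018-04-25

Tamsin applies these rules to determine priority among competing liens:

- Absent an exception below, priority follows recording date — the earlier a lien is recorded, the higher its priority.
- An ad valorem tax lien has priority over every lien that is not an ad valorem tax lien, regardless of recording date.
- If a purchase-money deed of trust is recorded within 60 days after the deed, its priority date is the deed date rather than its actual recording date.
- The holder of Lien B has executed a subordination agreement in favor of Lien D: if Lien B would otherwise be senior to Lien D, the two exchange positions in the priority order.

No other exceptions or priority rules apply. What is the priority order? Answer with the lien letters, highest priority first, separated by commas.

First, effective dates: E missed the 60-day window (206 days after the deed), so its recording date stands.
B is an ad valorem tax lien, so it outranks all other liens regardless of date.
The other liens, earliest effective date first: D (2017-02-18), E (2018-04-25), C (2018-06-24), A (2018-11-27).
The subordination applies — B was senior to D — so B and D swap.

D, B, E, C, A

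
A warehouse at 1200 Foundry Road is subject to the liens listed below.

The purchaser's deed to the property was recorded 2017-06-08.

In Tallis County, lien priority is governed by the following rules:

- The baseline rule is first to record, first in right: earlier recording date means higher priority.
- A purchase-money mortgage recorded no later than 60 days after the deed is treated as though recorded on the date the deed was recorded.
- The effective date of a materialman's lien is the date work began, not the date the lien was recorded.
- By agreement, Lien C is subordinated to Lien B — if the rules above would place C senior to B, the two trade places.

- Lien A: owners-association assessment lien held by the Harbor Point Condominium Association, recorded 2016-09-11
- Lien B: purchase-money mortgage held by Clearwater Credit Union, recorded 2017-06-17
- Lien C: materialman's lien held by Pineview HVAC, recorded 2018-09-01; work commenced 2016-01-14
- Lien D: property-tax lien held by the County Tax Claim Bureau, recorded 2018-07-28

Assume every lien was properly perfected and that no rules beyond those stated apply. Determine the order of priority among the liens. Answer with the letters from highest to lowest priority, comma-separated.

First, effective dates: B's effective date is the deed date, 2017-06-08; C is treated as recorded 2016-01-14, the work-commencement date.
Ordering by effective date: C (2016-01-14), A (2016-09-11), B (2017-06-08), D (2018-07-28).
C is senior to B before the subordination, so the two trade places.

B, A, C, D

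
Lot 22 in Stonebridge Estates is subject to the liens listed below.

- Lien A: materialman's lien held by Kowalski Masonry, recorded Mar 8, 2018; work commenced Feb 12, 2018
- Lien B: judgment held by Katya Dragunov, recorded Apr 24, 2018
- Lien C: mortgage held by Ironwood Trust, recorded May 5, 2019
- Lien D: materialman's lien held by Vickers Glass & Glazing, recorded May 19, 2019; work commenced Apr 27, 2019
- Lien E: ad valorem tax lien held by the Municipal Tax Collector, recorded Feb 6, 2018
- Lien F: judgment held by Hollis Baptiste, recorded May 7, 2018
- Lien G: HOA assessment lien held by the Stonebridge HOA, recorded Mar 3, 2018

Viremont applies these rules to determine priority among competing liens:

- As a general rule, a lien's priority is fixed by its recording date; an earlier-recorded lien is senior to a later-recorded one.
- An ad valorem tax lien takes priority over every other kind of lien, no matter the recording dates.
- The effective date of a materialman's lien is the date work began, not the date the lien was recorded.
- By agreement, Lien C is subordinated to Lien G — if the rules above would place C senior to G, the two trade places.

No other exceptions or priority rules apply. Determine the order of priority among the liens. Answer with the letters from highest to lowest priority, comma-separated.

Effective dates after the stated exceptions: A is treated as recorded Feb 12, 2018, the work-commencement date; D's effective date is Apr 27, 2019, when work began.
E is an ad valorem tax lien, so it outranks all other liens regardless of date.
Among the remaining liens, by effective date: A (Feb 12, 2018), G (Mar 3, 2018), B (Apr 24, 2018), F (May 7, 2018), D (Apr 27, 2019), C (May 5, 2019).
Since C is not senior to G, the subordination leaves the order unchanged.

E, A, G, B, F, D, C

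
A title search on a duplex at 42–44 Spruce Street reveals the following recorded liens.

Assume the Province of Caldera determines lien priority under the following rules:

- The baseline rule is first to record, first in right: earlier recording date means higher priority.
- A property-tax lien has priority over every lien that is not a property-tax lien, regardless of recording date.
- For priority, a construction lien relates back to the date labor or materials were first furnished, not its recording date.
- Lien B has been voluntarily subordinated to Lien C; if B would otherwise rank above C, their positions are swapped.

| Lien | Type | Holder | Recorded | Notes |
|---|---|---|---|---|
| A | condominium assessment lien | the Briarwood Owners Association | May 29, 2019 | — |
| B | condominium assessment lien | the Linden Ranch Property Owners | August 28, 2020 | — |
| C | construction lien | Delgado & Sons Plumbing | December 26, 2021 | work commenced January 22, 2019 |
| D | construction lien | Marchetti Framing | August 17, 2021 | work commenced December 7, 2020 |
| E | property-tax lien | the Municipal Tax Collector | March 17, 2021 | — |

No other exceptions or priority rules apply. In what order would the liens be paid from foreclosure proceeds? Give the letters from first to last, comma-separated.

E, C, A, B, D

First, effective dates: C relates back to January 22, 2019 (work commenced); D is treated as recorded December 7, 2020, the work-commencement date.
E is a property-tax lien, so it outranks all other liens regardless of date.
Among the remaining liens, by effective date: C (January 22, 2019), A (May 29, 2019), B (August 28, 2020), D (December 7, 2020).
B already ranks below C; the subordination has no effect.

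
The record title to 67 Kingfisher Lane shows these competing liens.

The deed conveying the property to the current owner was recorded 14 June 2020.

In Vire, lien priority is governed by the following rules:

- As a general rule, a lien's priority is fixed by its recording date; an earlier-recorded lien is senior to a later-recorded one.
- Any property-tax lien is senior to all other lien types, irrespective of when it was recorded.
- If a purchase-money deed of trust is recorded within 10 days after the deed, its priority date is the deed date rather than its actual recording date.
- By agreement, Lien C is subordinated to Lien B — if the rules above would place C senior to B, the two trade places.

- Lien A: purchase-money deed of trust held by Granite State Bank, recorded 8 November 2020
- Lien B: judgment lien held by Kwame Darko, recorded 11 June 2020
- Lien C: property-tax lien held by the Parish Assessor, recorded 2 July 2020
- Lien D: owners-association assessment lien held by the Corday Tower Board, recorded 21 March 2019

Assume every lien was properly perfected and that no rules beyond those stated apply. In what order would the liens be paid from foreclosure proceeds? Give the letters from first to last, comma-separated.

Effective dates after the stated exceptions: A missed the 10-day window (147 days after the deed), so its recording date stands.
As a property-tax lien, C is senior to every other lien.
The other liens, earliest effective date first: D (21 March 2019), B (11 June 2020), A (8 November 2020).
C would otherwise be senior to B, so under the subordination agreement C and B exchange positions.

B, D, C, A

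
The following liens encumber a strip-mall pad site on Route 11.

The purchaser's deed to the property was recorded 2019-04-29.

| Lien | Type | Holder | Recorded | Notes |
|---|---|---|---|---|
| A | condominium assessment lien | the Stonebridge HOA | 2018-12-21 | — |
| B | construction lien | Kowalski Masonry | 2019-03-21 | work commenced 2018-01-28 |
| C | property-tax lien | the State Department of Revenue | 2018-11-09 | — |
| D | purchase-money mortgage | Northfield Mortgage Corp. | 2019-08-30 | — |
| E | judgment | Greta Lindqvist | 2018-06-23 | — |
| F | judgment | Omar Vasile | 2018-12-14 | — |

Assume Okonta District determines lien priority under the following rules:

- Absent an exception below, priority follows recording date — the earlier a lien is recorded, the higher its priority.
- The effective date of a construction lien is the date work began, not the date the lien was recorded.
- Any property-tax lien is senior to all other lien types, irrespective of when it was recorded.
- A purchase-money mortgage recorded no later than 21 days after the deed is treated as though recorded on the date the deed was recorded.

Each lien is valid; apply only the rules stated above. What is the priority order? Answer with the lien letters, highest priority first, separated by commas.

First, effective dates: B is treated as recorded 2018-01-28, the work-commencement date; D was recorded 123 days after the deed, outside the 21-day window, so it keeps its recording date.
As a property-tax lien, C is senior to every other lien.
Remaining liens by effective date: B (2018-01-28), E (2018-06-23), F (2018-12-14), A (2018-12-21), D (2019-08-30).

C, B, E, F, A, D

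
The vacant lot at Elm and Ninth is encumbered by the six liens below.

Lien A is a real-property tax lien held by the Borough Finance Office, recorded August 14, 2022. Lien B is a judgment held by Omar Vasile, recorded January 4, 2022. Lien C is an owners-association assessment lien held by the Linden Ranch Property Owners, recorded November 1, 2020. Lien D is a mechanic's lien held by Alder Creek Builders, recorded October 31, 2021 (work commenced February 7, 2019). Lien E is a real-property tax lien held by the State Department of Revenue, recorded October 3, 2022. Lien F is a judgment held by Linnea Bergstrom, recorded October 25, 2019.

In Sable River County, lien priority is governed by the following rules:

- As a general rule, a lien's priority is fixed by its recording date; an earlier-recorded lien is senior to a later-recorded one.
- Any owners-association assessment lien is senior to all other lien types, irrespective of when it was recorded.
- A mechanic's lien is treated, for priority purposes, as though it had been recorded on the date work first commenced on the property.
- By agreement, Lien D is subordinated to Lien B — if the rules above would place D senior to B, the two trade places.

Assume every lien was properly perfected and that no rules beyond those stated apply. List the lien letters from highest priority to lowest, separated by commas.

Adjusting effective dates: D is treated as recorded February 7, 2019, the work-commencement date.
C is an owners-association assessment lien and takes priority over every other lien.
Ordering the rest by effective date: D (February 7, 2019), F (October 25, 2019), B (January 4, 2022), A (August 14, 2022), E (October 3, 2022).
The subordination applies — D was senior to B — so D and B swap.

C, B, F, D, A, E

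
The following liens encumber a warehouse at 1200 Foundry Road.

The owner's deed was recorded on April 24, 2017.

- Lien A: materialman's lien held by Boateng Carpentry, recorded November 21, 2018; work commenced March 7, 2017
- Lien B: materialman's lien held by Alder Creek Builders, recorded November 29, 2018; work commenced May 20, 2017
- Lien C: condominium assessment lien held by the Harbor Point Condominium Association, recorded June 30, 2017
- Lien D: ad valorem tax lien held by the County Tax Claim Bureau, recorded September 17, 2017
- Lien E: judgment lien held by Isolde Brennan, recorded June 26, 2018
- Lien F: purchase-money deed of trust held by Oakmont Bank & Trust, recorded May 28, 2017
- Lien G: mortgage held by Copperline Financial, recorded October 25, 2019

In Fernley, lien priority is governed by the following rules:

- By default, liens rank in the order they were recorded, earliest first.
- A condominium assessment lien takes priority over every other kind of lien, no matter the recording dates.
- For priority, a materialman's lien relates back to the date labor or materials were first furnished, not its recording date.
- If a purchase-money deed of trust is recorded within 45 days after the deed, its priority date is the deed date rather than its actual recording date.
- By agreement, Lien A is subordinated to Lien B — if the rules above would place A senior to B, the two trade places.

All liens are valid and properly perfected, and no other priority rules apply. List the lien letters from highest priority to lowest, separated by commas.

C, B, F, A, D, E, G

Adjusting effective dates: A is treated as recorded March 7, 2017, the work-commencement date; B relates back to May 20, 2017 (work commenced); F was recorded within the 45-day window, so its effective date is the deed date April 24, 2017.
C is a condominium assessment lien, so it outranks all other liens regardless of date.
Among the remaining liens, by effective date: A (March 7, 2017), F (April 24, 2017), B (May 20, 2017), D (September 17, 2017), E (June 26, 2018), G (October 25, 2019).
A would otherwise be senior to B, so under the subordination agreement A and B exchange positions.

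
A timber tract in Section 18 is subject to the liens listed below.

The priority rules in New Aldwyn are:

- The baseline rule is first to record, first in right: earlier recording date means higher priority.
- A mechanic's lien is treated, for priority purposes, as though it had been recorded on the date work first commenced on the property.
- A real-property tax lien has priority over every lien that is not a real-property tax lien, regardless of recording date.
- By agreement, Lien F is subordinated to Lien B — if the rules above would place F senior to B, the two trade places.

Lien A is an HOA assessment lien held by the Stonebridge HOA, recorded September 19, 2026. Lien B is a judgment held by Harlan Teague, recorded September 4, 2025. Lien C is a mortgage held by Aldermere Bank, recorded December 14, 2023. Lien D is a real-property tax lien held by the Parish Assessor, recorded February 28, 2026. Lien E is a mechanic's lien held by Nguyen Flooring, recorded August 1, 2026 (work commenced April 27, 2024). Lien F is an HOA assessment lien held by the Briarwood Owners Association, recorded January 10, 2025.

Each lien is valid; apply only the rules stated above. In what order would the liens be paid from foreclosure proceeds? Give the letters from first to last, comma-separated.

D, C, E, B, F, A

First, effective dates: E is treated as recorded April 27, 2024, the work-commencement date.
D is a real-property tax lien, so it outranks all other liens regardless of date.
The other liens, earliest effective date first: C (December 14, 2023), E (April 27, 2024), F (January 10, 2025), B (September 4, 2025), A (September 19, 2026).
Because F would otherwise rank above B, the subordination swaps them.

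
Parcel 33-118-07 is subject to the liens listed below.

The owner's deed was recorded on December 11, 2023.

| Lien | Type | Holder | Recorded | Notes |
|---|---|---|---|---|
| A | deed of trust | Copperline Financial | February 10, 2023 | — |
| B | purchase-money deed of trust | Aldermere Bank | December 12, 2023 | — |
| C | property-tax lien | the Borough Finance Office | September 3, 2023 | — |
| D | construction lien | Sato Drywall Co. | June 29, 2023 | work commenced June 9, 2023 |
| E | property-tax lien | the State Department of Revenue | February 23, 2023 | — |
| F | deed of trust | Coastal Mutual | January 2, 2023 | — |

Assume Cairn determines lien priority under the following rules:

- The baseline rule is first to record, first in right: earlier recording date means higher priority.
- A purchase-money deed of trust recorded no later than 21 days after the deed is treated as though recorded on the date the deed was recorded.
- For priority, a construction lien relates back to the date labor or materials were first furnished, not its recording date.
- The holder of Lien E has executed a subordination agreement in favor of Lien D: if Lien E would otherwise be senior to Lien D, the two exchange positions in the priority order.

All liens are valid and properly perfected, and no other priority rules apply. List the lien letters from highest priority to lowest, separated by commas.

F, A, D, E, C, B

Adjusting effective dates: B relates back to the deed date December 11, 2023; D is treated as recorded June 9, 2023, the work-commencement date.
By effective date, earliest first: F (January 2, 2023), A (February 10, 2023), E (February 23, 2023), D (June 9, 2023), C (September 3, 2023), B (December 11, 2023).
The subordination applies — E was senior to D — so E and D swap.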